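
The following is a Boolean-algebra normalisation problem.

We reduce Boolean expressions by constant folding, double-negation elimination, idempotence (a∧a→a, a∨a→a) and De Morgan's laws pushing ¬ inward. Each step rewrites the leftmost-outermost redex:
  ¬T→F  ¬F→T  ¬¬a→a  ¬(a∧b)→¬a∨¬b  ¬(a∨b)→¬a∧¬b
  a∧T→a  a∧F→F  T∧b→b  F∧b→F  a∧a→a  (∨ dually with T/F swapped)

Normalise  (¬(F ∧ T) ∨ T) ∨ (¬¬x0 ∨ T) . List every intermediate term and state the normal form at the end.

  start: (¬(F ∧ T) ∨ T) ∨ (¬¬x0 ∨ T)
  [1] T ∨ (¬¬x0 ∨ T)
  [2] T

Answer: normal form = T  (in 2 steps)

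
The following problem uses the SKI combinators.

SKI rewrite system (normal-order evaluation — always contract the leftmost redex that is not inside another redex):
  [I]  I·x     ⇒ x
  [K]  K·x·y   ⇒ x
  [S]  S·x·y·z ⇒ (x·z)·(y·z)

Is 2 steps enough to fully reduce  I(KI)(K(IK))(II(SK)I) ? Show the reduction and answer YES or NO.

Answer: NO — after 2 steps the term is I(II(SK)I), not yet normal

Working:
  start: I(KI)(K(IK))(II(SK)I)
  step 1: KI(K(IK))(II(SK)I)
  step 2: I(II(SK)I)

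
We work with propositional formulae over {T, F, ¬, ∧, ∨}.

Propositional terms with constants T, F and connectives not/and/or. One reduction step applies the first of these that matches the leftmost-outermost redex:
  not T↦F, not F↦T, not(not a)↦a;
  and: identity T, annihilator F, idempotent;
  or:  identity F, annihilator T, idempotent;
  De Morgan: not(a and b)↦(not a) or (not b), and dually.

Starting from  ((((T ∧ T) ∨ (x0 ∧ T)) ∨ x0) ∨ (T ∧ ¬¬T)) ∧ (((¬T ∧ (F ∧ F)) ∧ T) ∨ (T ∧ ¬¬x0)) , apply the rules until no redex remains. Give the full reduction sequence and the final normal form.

Answer: normal form = x0  (in 11 steps)

Derivation:
  start: ((((T ∧ T) ∨ (x0 ∧ T)) ∨ x0) ∨ (T ∧ ¬¬T)) ∧ (((¬T ∧ (F ∧ F)) ∧ T) ∨ (T ∧ ¬¬x0))
  [1] (((T ∨ (x0 ∧ T)) ∨ x0) ∨ (T ∧ ¬¬T)) ∧ (((¬T ∧ (F ∧ F)) ∧ T) ∨ (T ∧ ¬¬x0))
  [2] ((T ∨ x0) ∨ (T ∧ ¬¬T)) ∧ (((¬T ∧ (F ∧ F)) ∧ T) ∨ (T ∧ ¬¬x0))
  [3] (T ∨ (T ∧ ¬¬T)) ∧ (((¬T ∧ (F ∧ F)) ∧ T) ∨ (T ∧ ¬¬x0))
  [4] T ∧ (((¬T ∧ (F ∧ F)) ∧ T) ∨ (T ∧ ¬¬x0))
  [5] ((¬T ∧ (F ∧ F)) ∧ T) ∨ (T ∧ ¬¬x0)
  [6] (¬T ∧ (F ∧ F)) ∨ (T ∧ ¬¬x0)
  [7] (F ∧ (F ∧ F)) ∨ (T ∧ ¬¬x0)
  [8] F ∨ (T ∧ ¬¬x0)
  [9] T ∧ ¬¬x0
  [10] ¬¬x0
  [11] x0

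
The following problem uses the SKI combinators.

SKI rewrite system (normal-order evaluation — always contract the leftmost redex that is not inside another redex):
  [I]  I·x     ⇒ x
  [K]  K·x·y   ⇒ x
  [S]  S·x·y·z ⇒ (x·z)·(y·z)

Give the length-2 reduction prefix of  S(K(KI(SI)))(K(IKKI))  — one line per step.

  start: S(K(KI(SI)))(K(IKKI))
  →1  S(KI)(K(IKKI))
  →2  S(KI)(K(KKI))

Answer: after 2 steps: S(KI)(K(KKI))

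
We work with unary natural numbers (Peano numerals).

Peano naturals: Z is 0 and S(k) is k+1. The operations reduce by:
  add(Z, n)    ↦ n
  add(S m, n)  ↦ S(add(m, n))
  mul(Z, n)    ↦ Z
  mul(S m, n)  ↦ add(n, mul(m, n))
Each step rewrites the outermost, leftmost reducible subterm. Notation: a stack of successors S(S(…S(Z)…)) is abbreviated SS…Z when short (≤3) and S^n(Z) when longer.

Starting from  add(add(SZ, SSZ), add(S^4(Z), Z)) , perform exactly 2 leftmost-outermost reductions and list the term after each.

  start: add(add(SZ, SSZ), add(S^4(Z), Z))
  step 1: add(S(add(Z, SSZ)), add(S^4(Z), Z))
  step 2: S(add(add(Z, SSZ), add(S^4(Z), Z)))

Answer: after 2 steps: S(add(add(Z, SSZ), add(S^4(Z), Z)))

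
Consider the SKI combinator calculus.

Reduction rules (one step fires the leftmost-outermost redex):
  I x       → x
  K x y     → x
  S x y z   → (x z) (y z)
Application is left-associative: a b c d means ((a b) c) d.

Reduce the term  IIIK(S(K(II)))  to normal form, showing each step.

Answer: normal form = K(S(KI))  (in 4 steps)

Derivation:
  start: IIIK(S(K(II)))
  [1] IIK(S(K(II)))
  [2] IK(S(K(II)))
  [3] K(S(K(II)))
  [4] K(S(KI))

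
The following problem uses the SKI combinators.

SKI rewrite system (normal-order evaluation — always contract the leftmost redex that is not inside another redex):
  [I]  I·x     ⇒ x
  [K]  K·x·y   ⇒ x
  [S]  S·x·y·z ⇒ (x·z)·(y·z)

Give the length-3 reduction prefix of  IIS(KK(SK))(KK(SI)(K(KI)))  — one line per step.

  start: IIS(KK(SK))(KK(SI)(K(KI)))
  [1] IS(KK(SK))(KK(SI)(K(KI)))
  [2] S(KK(SK))(KK(SI)(K(KI)))
  [3] SK(KK(SI)(K(KI)))

Answer: after 3 steps: SK(KK(SI)(K(KI)))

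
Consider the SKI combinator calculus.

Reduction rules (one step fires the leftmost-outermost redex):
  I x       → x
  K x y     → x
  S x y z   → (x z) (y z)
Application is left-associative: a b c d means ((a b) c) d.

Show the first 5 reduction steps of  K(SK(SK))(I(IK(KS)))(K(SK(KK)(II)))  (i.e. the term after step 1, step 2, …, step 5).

Answer: after 5 steps: K(II)

Derivation:
  start: K(SK(SK))(I(IK(KS)))(K(SK(KK)(II)))
  [1] SK(SK)(K(SK(KK)(II)))
  [2] K(K(SK(KK)(II)))(SK(K(SK(KK)(II))))
  [3] K(SK(KK)(II))
  [4] K(K(II)(KK(II)))
  [5] K(II)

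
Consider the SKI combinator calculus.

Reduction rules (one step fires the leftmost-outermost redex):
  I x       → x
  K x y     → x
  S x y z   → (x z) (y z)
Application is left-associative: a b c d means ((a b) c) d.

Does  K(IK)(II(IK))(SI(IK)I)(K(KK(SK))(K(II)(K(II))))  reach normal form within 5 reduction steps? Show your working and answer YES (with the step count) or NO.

  start: K(IK)(II(IK))(SI(IK)I)(K(KK(SK))(K(II)(K(II))))
  step 1: IK(SI(IK)I)(K(KK(SK))(K(II)(K(II))))
  step 2: K(SI(IK)I)(K(KK(SK))(K(II)(K(II))))
  step 3: SI(IK)I
  step 4: II(IKI)
  step 5: I(IKI)

Answer: NO — after 5 steps the term is I(IKI), not yet normal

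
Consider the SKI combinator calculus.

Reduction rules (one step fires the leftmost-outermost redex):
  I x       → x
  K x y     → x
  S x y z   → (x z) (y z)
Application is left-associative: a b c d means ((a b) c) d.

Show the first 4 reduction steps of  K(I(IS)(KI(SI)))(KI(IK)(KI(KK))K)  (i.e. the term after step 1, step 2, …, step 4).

Answer: after 4 steps: SI

Derivation:
  start: K(I(IS)(KI(SI)))(KI(IK)(KI(KK))K)
  step 1: I(IS)(KI(SI))
  step 2: IS(KI(SI))
  step 3: S(KI(SI))
  step 4: SI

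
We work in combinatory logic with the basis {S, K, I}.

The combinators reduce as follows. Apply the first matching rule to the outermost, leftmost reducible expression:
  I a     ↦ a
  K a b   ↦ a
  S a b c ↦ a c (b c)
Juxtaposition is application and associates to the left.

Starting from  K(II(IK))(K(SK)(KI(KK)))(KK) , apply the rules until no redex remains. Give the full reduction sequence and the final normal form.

  start: K(II(IK))(K(SK)(KI(KK)))(KK)
  →1  II(IK)(KK)
  →2  I(IK)(KK)
  →3  IK(KK)
  →4  K(KK)

Answer: normal form = K(KK)  (in 4 steps)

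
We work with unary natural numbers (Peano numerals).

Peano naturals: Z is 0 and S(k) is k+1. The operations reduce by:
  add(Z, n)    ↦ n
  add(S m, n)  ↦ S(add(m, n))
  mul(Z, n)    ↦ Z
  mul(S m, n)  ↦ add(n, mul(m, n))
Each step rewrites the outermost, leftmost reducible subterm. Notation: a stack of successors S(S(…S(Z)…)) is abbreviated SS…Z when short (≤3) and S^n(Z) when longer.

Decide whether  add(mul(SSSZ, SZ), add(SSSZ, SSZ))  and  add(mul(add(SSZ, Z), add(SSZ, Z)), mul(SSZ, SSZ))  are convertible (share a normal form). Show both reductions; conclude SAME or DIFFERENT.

Answer: SAME — A ⇓ S^8(Z), B ⇓ S^8(Z)

Derivation:
Term A:
  start: add(mul(SSSZ, SZ), add(SSSZ, SSZ))
  →1  add(add(SZ, mul(SSZ, SZ)), add(SSSZ, SSZ))
  →2  add(S(add(Z, mul(SSZ, SZ))), add(SSSZ, SSZ))
  →3  S(add(add(Z, mul(SSZ, SZ)), add(SSSZ, SSZ)))
  →4  S(add(mul(SSZ, SZ), add(SSSZ, SSZ)))
  →5  S(add(add(SZ, mul(SZ, SZ)), add(SSSZ, SSZ)))
  →6  S(add(S(add(Z, mul(SZ, SZ))), add(SSSZ, SSZ)))
  →7  S(S(add(add(Z, mul(SZ, SZ)), add(SSSZ, SSZ))))
  →8  S(S(add(mul(SZ, SZ), add(SSSZ, SSZ))))
  →9  S(S(add(add(SZ, mul(Z, SZ)), add(SSSZ, SSZ))))
  →10  S(S(add(S(add(Z, mul(Z, SZ))), add(SSSZ, SSZ))))
  →11  S(S(S(add(add(Z, mul(Z, SZ)), add(SSSZ, SSZ)))))
  →12  S(S(S(add(mul(Z, SZ), add(SSSZ, SSZ)))))
  →13  S(S(S(add(Z, add(SSSZ, SSZ)))))
  →14  S(S(S(add(SSSZ, SSZ))))
  →15  S(S(S(S(add(SSZ, SSZ)))))
  →16  S(S(S(S(S(add(SZ, SSZ))))))
  →17  S(S(S(S(S(S(add(Z, SSZ)))))))
  →18  S^8(Z)

Term B:
  start: add(mul(add(SSZ, Z), add(SSZ, Z)), mul(SSZ, SSZ))
  →1  add(mul(S(add(SZ, Z)), add(SSZ, Z)), mul(SSZ, SSZ))
  →2  add(add(add(SSZ, Z), mul(add(SZ, Z), add(SSZ, Z))), mul(SSZ, SSZ))
  →3  add(add(S(add(SZ, Z)), mul(add(SZ, Z), add(SSZ, Z))), mul(SSZ, SSZ))
  →4  add(S(add(add(SZ, Z), mul(add(SZ, Z), add(SSZ, Z)))), mul(SSZ, SSZ))
  →5  S(add(add(add(SZ, Z), mul(add(SZ, Z), add(SSZ, Z))), mul(SSZ, SSZ)))
  →6  S(add(add(S(add(Z, Z)), mul(add(SZ, Z), add(SSZ, Z))), mul(SSZ, SSZ)))
  →7  S(add(S(add(add(Z, Z), mul(add(SZ, Z), add(SSZ, Z)))), mul(SSZ, SSZ)))
  →8  S(S(add(add(add(Z, Z), mul(add(SZ, Z), add(SSZ, Z))), mul(SSZ, SSZ))))
  →9  S(S(add(add(Z, mul(add(SZ, Z), add(SSZ, Z))), mul(SSZ, SSZ))))
  →10  S(S(add(mul(add(SZ, Z), add(SSZ, Z)), mul(SSZ, SSZ))))
  →11  S(S(add(mul(S(add(Z, Z)), add(SSZ, Z)), mul(SSZ, SSZ))))
  →12  S(S(add(add(add(SSZ, Z), mul(add(Z, Z), add(SSZ, Z))), mul(SSZ, SSZ))))
  →13  S(S(add(add(S(add(SZ, Z)), mul(add(Z, Z), add(SSZ, Z))), mul(SSZ, SSZ))))
  →14  S(S(add(S(add(add(SZ, Z), mul(add(Z, Z), add(SSZ, Z)))), mul(SSZ, SSZ))))
  →15  S(S(S(add(add(add(SZ, Z), mul(add(Z, Z), add(SSZ, Z))), mul(SSZ, SSZ)))))
  →16  S(S(S(add(add(S(add(Z, Z)), mul(add(Z, Z), add(SSZ, Z))), mul(SSZ, SSZ)))))
  →17  S(S(S(add(S(add(add(Z, Z), mul(add(Z, Z), add(SSZ, Z)))), mul(SSZ, SSZ)))))
  →18  S(S(S(S(add(add(add(Z, Z), mul(add(Z, Z), add(SSZ, Z))), mul(SSZ, SSZ))))))
  →19  S(S(S(S(add(add(Z, mul(add(Z, Z), add(SSZ, Z))), mul(SSZ, SSZ))))))
  →20  S(S(S(S(add(mul(add(Z, Z), add(SSZ, Z)), mul(SSZ, SSZ))))))
  →21  S(S(S(S(add(mul(Z, add(SSZ, Z)), mul(SSZ, SSZ))))))
  →22  S(S(S(S(add(Z, mul(SSZ, SSZ))))))
  →23  S(S(S(S(mul(SSZ, SSZ)))))
  →24  S(S(S(S(add(SSZ, mul(SZ, SSZ))))))
  →25  S(S(S(S(S(add(SZ, mul(SZ, SSZ)))))))
  →26  S(S(S(S(S(S(add(Z, mul(SZ, SSZ))))))))
  →27  S(S(S(S(S(S(mul(SZ, SSZ)))))))
  →28  S(S(S(S(S(S(add(SSZ, mul(Z, SSZ))))))))
  →29  S(S(S(S(S(S(S(add(SZ, mul(Z, SSZ)))))))))
  →30  S(S(S(S(S(S(S(S(add(Z, mul(Z, SSZ))))))))))
  →31  S(S(S(S(S(S(S(S(mul(Z, SSZ)))))))))
  →32  S^8(Z)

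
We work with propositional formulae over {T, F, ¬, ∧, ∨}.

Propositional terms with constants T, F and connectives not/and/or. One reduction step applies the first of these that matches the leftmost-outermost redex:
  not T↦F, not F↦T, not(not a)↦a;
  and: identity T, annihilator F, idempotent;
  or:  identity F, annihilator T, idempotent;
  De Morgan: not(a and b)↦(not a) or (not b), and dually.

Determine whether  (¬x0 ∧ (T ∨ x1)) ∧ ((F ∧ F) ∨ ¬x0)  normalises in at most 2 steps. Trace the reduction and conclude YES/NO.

  start: (¬x0 ∧ (T ∨ x1)) ∧ ((F ∧ F) ∨ ¬x0)
  →1  (¬x0 ∧ T) ∧ ((F ∧ F) ∨ ¬x0)
  →2  ¬x0 ∧ ((F ∧ F) ∨ ¬x0)

Answer: NO — after 2 steps the term is ¬x0 ∧ ((F ∧ F) ∨ ¬x0), not yet normal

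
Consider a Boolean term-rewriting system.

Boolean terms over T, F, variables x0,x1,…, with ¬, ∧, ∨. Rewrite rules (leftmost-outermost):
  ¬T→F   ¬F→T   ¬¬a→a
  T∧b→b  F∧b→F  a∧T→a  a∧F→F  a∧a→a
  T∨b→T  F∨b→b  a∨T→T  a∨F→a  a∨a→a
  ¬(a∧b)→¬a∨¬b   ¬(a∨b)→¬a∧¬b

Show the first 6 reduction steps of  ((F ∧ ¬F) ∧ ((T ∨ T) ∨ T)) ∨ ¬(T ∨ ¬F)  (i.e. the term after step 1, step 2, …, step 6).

  start: ((F ∧ ¬F) ∧ ((T ∨ T) ∨ T)) ∨ ¬(T ∨ ¬F)
  [1] (F ∧ ((T ∨ T) ∨ T)) ∨ ¬(T ∨ ¬F)
  [2] F ∨ ¬(T ∨ ¬F)
  [3] ¬(T ∨ ¬F)
  [4] ¬T ∧ ¬¬F
  [5] F ∧ ¬¬F
  [6] F

Answer: after 6 steps: F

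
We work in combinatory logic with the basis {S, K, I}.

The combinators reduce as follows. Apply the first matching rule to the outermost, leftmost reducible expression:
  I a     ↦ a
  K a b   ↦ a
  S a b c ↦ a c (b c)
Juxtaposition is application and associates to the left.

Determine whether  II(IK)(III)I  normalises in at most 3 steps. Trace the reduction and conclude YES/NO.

Answer: NO — after 3 steps the term is K(III)I, not yet normal

Reduction:
  start: II(IK)(III)I
  →1  I(IK)(III)I
  →2  IK(III)I
  →3  K(III)I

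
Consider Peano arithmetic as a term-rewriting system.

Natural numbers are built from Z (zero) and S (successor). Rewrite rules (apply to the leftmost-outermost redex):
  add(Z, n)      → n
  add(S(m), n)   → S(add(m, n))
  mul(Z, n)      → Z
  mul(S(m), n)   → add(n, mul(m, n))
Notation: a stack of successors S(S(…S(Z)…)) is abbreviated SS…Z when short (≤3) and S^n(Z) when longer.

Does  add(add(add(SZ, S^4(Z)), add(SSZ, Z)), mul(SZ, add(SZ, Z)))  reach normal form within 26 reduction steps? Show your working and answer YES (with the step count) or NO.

  start: add(add(add(SZ, S^4(Z)), add(SSZ, Z)), mul(SZ, add(SZ, Z)))
  →1  add(add(S(add(Z, S^4(Z))), add(SSZ, Z)), mul(SZ, add(SZ, Z)))
  →2  add(S(add(add(Z, S^4(Z)), add(SSZ, Z))), mul(SZ, add(SZ, Z)))
  →3  S(add(add(add(Z, S^4(Z)), add(SSZ, Z)), mul(SZ, add(SZ, Z))))
  →4  S(add(add(S^4(Z), add(SSZ, Z)), mul(SZ, add(SZ, Z))))
  →5  S(add(S(add(SSSZ, add(SSZ, Z))), mul(SZ, add(SZ, Z))))
  →6  S(S(add(add(SSSZ, add(SSZ, Z)), mul(SZ, add(SZ, Z)))))
  →7  S(S(add(S(add(SSZ, add(SSZ, Z))), mul(SZ, add(SZ, Z)))))
  →8  S(S(S(add(add(SSZ, add(SSZ, Z)), mul(SZ, add(SZ, Z))))))
  →9  S(S(S(add(S(add(SZ, add(SSZ, Z))), mul(SZ, add(SZ, Z))))))
  →10  S(S(S(S(add(add(SZ, add(SSZ, Z)), mul(SZ, add(SZ, Z)))))))
  →11  S(S(S(S(add(S(add(Z, add(SSZ, Z))), mul(SZ, add(SZ, Z)))))))
  →12  S(S(S(S(S(add(add(Z, add(SSZ, Z)), mul(SZ, add(SZ, Z))))))))
  →13  S(S(S(S(S(add(add(SSZ, Z), mul(SZ, add(SZ, Z))))))))
  →14  S(S(S(S(S(add(S(add(SZ, Z)), mul(SZ, add(SZ, Z))))))))
  →15  S(S(S(S(S(S(add(add(SZ, Z), mul(SZ, add(SZ, Z)))))))))
  →16  S(S(S(S(S(S(add(S(add(Z, Z)), mul(SZ, add(SZ, Z)))))))))
  →17  S(S(S(S(S(S(S(add(add(Z, Z), mul(SZ, add(SZ, Z))))))))))
  →18  S(S(S(S(S(S(S(add(Z, mul(SZ, add(SZ, Z))))))))))
  →19  S(S(S(S(S(S(S(mul(SZ, add(SZ, Z)))))))))
  →20  S(S(S(S(S(S(S(add(add(SZ, Z), mul(Z, add(SZ, Z))))))))))
  →21  S(S(S(S(S(S(S(add(S(add(Z, Z)), mul(Z, add(SZ, Z))))))))))
  →22  S(S(S(S(S(S(S(S(add(add(Z, Z), mul(Z, add(SZ, Z)))))))))))
  →23  S(S(S(S(S(S(S(S(add(Z, mul(Z, add(SZ, Z)))))))))))
  →24  S(S(S(S(S(S(S(S(mul(Z, add(SZ, Z))))))))))
  →25  S^8(Z)

Answer: YES — reaches normal form S^8(Z) in 25 ≤ 26 steps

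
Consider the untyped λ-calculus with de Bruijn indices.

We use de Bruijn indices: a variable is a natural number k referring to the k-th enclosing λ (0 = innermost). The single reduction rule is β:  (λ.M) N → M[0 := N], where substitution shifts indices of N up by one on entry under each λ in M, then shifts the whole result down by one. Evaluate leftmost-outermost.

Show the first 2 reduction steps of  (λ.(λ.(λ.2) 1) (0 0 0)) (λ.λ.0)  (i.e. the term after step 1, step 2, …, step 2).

  start: (λ.(λ.(λ.2) 1) (0 0 0)) (λ.λ.0)
  [1] (λ.(λ.λ.λ.0) (λ.λ.0)) ((λ.λ.0) (λ.λ.0) (λ.λ.0))
  [2] (λ.λ.λ.0) (λ.λ.0)

Answer: after 2 steps: (λ.λ.λ.0) (λ.λ.0)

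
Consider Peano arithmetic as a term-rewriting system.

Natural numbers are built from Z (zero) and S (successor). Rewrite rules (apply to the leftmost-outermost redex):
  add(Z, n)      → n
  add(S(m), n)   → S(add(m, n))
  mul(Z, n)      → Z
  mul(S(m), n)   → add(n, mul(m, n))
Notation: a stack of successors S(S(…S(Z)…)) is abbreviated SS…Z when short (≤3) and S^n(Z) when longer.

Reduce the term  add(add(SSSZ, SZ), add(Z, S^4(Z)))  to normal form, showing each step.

Answer: normal form = S^8(Z)  (in 10 steps)

Reduction:
  start: add(add(SSSZ, SZ), add(Z, S^4(Z)))
  [1] add(S(add(SSZ, SZ)), add(Z, S^4(Z)))
  [2] S(add(add(SSZ, SZ), add(Z, S^4(Z))))
  [3] S(add(S(add(SZ, SZ)), add(Z, S^4(Z))))
  [4] S(S(add(add(SZ, SZ), add(Z, S^4(Z)))))
  [5] S(S(add(S(add(Z, SZ)), add(Z, S^4(Z)))))
  [6] S(S(S(add(add(Z, SZ), add(Z, S^4(Z))))))
  [7] S(S(S(add(SZ, add(Z, S^4(Z))))))
  [8] S(S(S(S(add(Z, add(Z, S^4(Z)))))))
  [9] S(S(S(S(add(Z, S^4(Z))))))
  [10] S^8(Z)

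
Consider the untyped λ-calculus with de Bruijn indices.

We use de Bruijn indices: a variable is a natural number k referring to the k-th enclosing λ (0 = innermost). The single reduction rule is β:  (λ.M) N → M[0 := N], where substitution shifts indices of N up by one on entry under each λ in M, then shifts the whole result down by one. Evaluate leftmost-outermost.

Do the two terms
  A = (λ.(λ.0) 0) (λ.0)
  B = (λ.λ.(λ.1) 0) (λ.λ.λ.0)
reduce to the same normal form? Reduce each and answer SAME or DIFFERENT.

Answer: SAME — A ⇓ λ.0, B ⇓ λ.0

Working:
Term A:
  start: (λ.(λ.0) 0) (λ.0)
  step 1: (λ.0) (λ.0)
  step 2: λ.0

Term B:
  start: (λ.λ.(λ.1) 0) (λ.λ.λ.0)
  step 1: λ.(λ.1) 0
  step 2: λ.0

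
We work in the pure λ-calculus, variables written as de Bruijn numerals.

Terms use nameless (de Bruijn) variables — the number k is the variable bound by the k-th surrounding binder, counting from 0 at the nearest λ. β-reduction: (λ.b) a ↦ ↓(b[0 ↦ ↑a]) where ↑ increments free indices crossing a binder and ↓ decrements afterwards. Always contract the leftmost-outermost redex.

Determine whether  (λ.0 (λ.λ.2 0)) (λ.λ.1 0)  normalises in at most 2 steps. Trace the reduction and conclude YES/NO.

Answer: NO — after 2 steps the term is λ.(λ.λ.(λ.λ.1 0) 0) 0, not yet normal

Working:
  start: (λ.0 (λ.λ.2 0)) (λ.λ.1 0)
  [1] (λ.λ.1 0) (λ.λ.(λ.λ.1 0) 0)
  [2] λ.(λ.λ.(λ.λ.1 0) 0) 0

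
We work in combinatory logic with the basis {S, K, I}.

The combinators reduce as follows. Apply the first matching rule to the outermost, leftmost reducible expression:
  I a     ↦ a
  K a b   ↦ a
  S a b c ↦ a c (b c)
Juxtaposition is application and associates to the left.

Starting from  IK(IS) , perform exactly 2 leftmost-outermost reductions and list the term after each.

  start: IK(IS)
  step 1: K(IS)
  step 2: KS

Answer: after 2 steps: KS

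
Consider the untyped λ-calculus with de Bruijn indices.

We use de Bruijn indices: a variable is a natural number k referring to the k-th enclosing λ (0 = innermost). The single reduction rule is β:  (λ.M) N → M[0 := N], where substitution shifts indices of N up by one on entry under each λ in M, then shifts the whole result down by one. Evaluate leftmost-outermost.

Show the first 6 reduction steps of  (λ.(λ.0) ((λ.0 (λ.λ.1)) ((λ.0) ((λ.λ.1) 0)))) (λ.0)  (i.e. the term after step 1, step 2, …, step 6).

  start: (λ.(λ.0) ((λ.0 (λ.λ.1)) ((λ.0) ((λ.λ.1) 0)))) (λ.0)
  →1  (λ.0) ((λ.0 (λ.λ.1)) ((λ.0) ((λ.λ.1) (λ.0))))
  →2  (λ.0 (λ.λ.1)) ((λ.0) ((λ.λ.1) (λ.0)))
  →3  (λ.0) ((λ.λ.1) (λ.0)) (λ.λ.1)
  →4  (λ.λ.1) (λ.0) (λ.λ.1)
  →5  (λ.λ.0) (λ.λ.1)
  →6  λ.0

Answer: after 6 steps: λ.0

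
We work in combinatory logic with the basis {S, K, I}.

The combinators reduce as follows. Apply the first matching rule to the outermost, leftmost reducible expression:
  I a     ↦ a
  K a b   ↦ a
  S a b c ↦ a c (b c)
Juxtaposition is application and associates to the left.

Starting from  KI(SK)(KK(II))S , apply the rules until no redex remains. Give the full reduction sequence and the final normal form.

  start: KI(SK)(KK(II))S
  [1] I(KK(II))S
  [2] KK(II)S
  [3] KS

Answer: normal form = KS  (in 3 steps)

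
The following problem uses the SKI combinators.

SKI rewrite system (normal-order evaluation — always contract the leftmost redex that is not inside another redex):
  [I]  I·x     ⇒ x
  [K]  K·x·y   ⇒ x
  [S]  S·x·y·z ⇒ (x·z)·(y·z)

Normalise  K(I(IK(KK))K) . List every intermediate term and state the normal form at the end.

Answer: normal form = K(KK)  (in 3 steps)

Derivation:
  start: K(I(IK(KK))K)
  step 1: K(IK(KK)K)
  step 2: K(K(KK)K)
  step 3: K(KK)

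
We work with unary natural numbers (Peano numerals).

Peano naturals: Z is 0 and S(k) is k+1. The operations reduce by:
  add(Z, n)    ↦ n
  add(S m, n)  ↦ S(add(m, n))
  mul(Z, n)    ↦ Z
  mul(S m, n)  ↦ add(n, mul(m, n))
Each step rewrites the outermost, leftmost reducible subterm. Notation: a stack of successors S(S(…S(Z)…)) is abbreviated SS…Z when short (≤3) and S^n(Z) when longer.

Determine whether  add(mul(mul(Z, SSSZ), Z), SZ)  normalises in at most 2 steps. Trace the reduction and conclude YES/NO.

Answer: NO — after 2 steps the term is add(Z, SZ), not yet normal

Derivation:
  start: add(mul(mul(Z, SSSZ), Z), SZ)
  step 1: add(mul(Z, Z), SZ)
  step 2: add(Z, SZ)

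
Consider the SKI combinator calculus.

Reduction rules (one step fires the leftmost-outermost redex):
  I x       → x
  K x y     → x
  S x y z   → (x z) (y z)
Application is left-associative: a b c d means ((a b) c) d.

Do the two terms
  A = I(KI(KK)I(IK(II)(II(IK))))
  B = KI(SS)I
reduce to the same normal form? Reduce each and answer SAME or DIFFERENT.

Answer: SAME — A ⇓ I, B ⇓ I

Working:
Term A:
  start: I(KI(KK)I(IK(II)(II(IK))))
  →1  KI(KK)I(IK(II)(II(IK)))
  →2  II(IK(II)(II(IK)))
  →3  I(IK(II)(II(IK)))
  →4  IK(II)(II(IK))
  →5  K(II)(II(IK))
  →6  II
  →7  I

Term B:
  start: KI(SS)I
  →1  II
  →2  I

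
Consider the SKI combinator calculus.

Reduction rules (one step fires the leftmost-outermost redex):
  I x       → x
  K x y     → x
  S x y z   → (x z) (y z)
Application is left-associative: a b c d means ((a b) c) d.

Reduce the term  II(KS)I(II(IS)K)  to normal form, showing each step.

  start: II(KS)I(II(IS)K)
  [1] I(KS)I(II(IS)K)
  [2] KSI(II(IS)K)
  [3] S(II(IS)K)
  [4] S(I(IS)K)
  [5] S(ISK)
  [6] S(SK)

Answer: normal form = S(SK)  (in 6 steps)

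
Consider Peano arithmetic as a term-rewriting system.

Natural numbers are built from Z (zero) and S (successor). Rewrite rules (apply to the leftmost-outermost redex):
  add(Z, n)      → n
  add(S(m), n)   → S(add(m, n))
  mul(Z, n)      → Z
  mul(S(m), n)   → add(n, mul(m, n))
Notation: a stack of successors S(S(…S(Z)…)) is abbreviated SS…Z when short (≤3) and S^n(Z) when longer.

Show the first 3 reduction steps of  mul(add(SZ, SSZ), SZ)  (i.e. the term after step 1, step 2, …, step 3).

  start: mul(add(SZ, SSZ), SZ)
  →1  mul(S(add(Z, SSZ)), SZ)
  →2  add(SZ, mul(add(Z, SSZ), SZ))
  →3  S(add(Z, mul(add(Z, SSZ), SZ)))

Answer: after 3 steps: S(add(Z, mul(add(Z, SSZ), SZ)))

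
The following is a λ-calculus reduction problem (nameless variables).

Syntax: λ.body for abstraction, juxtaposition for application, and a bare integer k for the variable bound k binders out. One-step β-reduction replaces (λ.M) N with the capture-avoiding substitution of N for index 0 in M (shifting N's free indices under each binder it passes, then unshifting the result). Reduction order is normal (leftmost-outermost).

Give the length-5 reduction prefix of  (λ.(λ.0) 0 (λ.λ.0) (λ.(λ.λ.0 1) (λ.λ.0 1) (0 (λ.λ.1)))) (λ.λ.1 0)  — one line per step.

  start: (λ.(λ.0) 0 (λ.λ.0) (λ.(λ.λ.0 1) (λ.λ.0 1) (0 (λ.λ.1)))) (λ.λ.1 0)
  →1  (λ.0) (λ.λ.1 0) (λ.λ.0) (λ.(λ.λ.0 1) (λ.λ.0 1) (0 (λ.λ.1)))
  →2  (λ.λ.1 0) (λ.λ.0) (λ.(λ.λ.0 1) (λ.λ.0 1) (0 (λ.λ.1)))
  →3  (λ.(λ.λ.0) 0) (λ.(λ.λ.0 1) (λ.λ.0 1) (0 (λ.λ.1)))
  →4  (λ.λ.0) (λ.(λ.λ.0 1) (λ.λ.0 1) (0 (λ.λ.1)))
  →5  λ.0

Answer: after 5 steps: λ.0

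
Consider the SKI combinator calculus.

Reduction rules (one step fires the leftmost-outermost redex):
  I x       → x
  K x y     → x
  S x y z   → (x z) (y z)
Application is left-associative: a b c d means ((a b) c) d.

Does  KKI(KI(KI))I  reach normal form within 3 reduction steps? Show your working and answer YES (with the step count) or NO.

  start: KKI(KI(KI))I
  step 1: K(KI(KI))I
  step 2: KI(KI)
  step 3: I

Answer: YES — reaches normal form I in 3 ≤ 3 steps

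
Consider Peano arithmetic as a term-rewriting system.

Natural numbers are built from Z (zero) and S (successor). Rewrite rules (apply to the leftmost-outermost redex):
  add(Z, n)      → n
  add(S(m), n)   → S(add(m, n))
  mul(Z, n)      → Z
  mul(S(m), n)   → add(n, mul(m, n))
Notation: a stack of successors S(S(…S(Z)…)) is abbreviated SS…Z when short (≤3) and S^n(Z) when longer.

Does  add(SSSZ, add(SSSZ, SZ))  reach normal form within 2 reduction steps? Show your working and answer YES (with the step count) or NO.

Answer: NO — after 2 steps the term is S(S(add(SZ, add(SSSZ, SZ)))), not yet normal

Derivation:
  start: add(SSSZ, add(SSSZ, SZ))
  →1  S(add(SSZ, add(SSSZ, SZ)))
  →2  S(S(add(SZ, add(SSSZ, SZ))))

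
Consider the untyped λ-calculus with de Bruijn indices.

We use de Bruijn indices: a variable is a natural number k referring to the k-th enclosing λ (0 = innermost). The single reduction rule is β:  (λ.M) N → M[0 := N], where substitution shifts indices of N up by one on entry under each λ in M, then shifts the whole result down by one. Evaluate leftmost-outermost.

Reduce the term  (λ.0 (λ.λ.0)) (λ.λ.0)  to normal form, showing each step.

Answer: normal form = λ.0  (in 2 steps)

Reduction:
  start: (λ.0 (λ.λ.0)) (λ.λ.0)
  →1  (λ.λ.0) (λ.λ.0)
  →2  λ.0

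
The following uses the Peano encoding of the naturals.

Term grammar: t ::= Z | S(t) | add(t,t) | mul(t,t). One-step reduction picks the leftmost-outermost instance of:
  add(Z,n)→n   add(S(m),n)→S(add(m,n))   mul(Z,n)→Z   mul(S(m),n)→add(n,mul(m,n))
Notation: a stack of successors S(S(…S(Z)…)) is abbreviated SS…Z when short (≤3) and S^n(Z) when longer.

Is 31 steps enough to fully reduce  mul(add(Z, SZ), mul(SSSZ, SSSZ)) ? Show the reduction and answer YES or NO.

Answer: YES — reaches normal form S^9(Z) in 29 ≤ 31 steps

Reduction:
  start: mul(add(Z, SZ), mul(SSSZ, SSSZ))
  [1] mul(SZ, mul(SSSZ, SSSZ))
  [2] add(mul(SSSZ, SSSZ), mul(Z, mul(SSSZ, SSSZ)))
  [3] add(add(SSSZ, mul(SSZ, SSSZ)), mul(Z, mul(SSSZ, SSSZ)))
  [4] add(S(add(SSZ, mul(SSZ, SSSZ))), mul(Z, mul(SSSZ, SSSZ)))
  [5] S(add(add(SSZ, mul(SSZ, SSSZ)), mul(Z, mul(SSSZ, SSSZ))))
  [6] S(add(S(add(SZ, mul(SSZ, SSSZ))), mul(Z, mul(SSSZ, SSSZ))))
  [7] S(S(add(add(SZ, mul(SSZ, SSSZ)), mul(Z, mul(SSSZ, SSSZ)))))
  [8] S(S(add(S(add(Z, mul(SSZ, SSSZ))), mul(Z, mul(SSSZ, SSSZ)))))
  [9] S(S(S(add(add(Z, mul(SSZ, SSSZ)), mul(Z, mul(SSSZ, SSSZ))))))
  [10] S(S(S(add(mul(SSZ, SSSZ), mul(Z, mul(SSSZ, SSSZ))))))
  [11] S(S(S(add(add(SSSZ, mul(SZ, SSSZ)), mul(Z, mul(SSSZ, SSSZ))))))
  [12] S(S(S(add(S(add(SSZ, mul(SZ, SSSZ))), mul(Z, mul(SSSZ, SSSZ))))))
  [13] S(S(S(S(add(add(SSZ, mul(SZ, SSSZ)), mul(Z, mul(SSSZ, SSSZ)))))))
  [14] S(S(S(S(add(S(add(SZ, mul(SZ, SSSZ))), mul(Z, mul(SSSZ, SSSZ)))))))
  [15] S(S(S(S(S(add(add(SZ, mul(SZ, SSSZ)), mul(Z, mul(SSSZ, SSSZ))))))))
  [16] S(S(S(S(S(add(S(add(Z, mul(SZ, SSSZ))), mul(Z, mul(SSSZ, SSSZ))))))))
  [17] S(S(S(S(S(S(add(add(Z, mul(SZ, SSSZ)), mul(Z, mul(SSSZ, SSSZ)))))))))
  [18] S(S(S(S(S(S(add(mul(SZ, SSSZ), mul(Z, mul(SSSZ, SSSZ)))))))))
  [19] S(S(S(S(S(S(add(add(SSSZ, mul(Z, SSSZ)), mul(Z, mul(SSSZ, SSSZ)))))))))
  [20] S(S(S(S(S(S(add(S(add(SSZ, mul(Z, SSSZ))), mul(Z, mul(SSSZ, SSSZ)))))))))
  [21] S(S(S(S(S(S(S(add(add(SSZ, mul(Z, SSSZ)), mul(Z, mul(SSSZ, SSSZ))))))))))
  [22] S(S(S(S(S(S(S(add(S(add(SZ, mul(Z, SSSZ))), mul(Z, mul(SSSZ, SSSZ))))))))))
  [23] S(S(S(S(S(S(S(S(add(add(SZ, mul(Z, SSSZ)), mul(Z, mul(SSSZ, SSSZ)))))))))))
  [24] S(S(S(S(S(S(S(S(add(S(add(Z, mul(Z, SSSZ))), mul(Z, mul(SSSZ, SSSZ)))))))))))
  [25] S(S(S(S(S(S(S(S(S(add(add(Z, mul(Z, SSSZ)), mul(Z, mul(SSSZ, SSSZ))))))))))))
  [26] S(S(S(S(S(S(S(S(S(add(mul(Z, SSSZ), mul(Z, mul(SSSZ, SSSZ))))))))))))
  [27] S(S(S(S(S(S(S(S(S(add(Z, mul(Z, mul(SSSZ, SSSZ))))))))))))
  [28] S(S(S(S(S(S(S(S(S(mul(Z, mul(SSSZ, SSSZ)))))))))))
  [29] S^9(Z)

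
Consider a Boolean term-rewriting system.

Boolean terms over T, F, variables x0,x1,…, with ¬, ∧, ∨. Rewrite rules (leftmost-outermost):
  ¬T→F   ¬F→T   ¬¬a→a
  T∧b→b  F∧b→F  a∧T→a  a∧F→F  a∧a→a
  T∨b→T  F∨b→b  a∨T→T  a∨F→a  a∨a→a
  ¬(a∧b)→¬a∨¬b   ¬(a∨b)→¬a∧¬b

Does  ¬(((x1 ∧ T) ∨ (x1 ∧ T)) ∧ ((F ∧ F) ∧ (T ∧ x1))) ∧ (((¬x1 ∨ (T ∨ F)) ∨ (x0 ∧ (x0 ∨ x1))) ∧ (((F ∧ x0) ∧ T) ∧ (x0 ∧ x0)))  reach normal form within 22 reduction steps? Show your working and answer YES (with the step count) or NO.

Answer: YES — reaches normal form F in 20 ≤ 22 steps

Derivation:
  start: ¬(((x1 ∧ T) ∨ (x1 ∧ T)) ∧ ((F ∧ F) ∧ (T ∧ x1))) ∧ (((¬x1 ∨ (T ∨ F)) ∨ (x0 ∧ (x0 ∨ x1))) ∧ (((F ∧ x0) ∧ T) ∧ (x0 ∧ x0)))
  →1  (¬((x1 ∧ T) ∨ (x1 ∧ T)) ∨ ¬((F ∧ F) ∧ (T ∧ x1))) ∧ (((¬x1 ∨ (T ∨ F)) ∨ (x0 ∧ (x0 ∨ x1))) ∧ (((F ∧ x0) ∧ T) ∧ (x0 ∧ x0)))
  →2  ((¬(x1 ∧ T) ∧ ¬(x1 ∧ T)) ∨ ¬((F ∧ F) ∧ (T ∧ x1))) ∧ (((¬x1 ∨ (T ∨ F)) ∨ (x0 ∧ (x0 ∨ x1))) ∧ (((F ∧ x0) ∧ T) ∧ (x0 ∧ x0)))
  →3  (¬(x1 ∧ T) ∨ ¬((F ∧ F) ∧ (T ∧ x1))) ∧ (((¬x1 ∨ (T ∨ F)) ∨ (x0 ∧ (x0 ∨ x1))) ∧ (((F ∧ x0) ∧ T) ∧ (x0 ∧ x0)))
  →4  ((¬x1 ∨ ¬T) ∨ ¬((F ∧ F) ∧ (T ∧ x1))) ∧ (((¬x1 ∨ (T ∨ F)) ∨ (x0 ∧ (x0 ∨ x1))) ∧ (((F ∧ x0) ∧ T) ∧ (x0 ∧ x0)))
  →5  ((¬x1 ∨ F) ∨ ¬((F ∧ F) ∧ (T ∧ x1))) ∧ (((¬x1 ∨ (T ∨ F)) ∨ (x0 ∧ (x0 ∨ x1))) ∧ (((F ∧ x0) ∧ T) ∧ (x0 ∧ x0)))
  →6  (¬x1 ∨ ¬((F ∧ F) ∧ (T ∧ x1))) ∧ (((¬x1 ∨ (T ∨ F)) ∨ (x0 ∧ (x0 ∨ x1))) ∧ (((F ∧ x0) ∧ T) ∧ (x0 ∧ x0)))
  →7  (¬x1 ∨ (¬(F ∧ F) ∨ ¬(T ∧ x1))) ∧ (((¬x1 ∨ (T ∨ F)) ∨ (x0 ∧ (x0 ∨ x1))) ∧ (((F ∧ x0) ∧ T) ∧ (x0 ∧ x0)))
  →8  (¬x1 ∨ ((¬F ∨ ¬F) ∨ ¬(T ∧ x1))) ∧ (((¬x1 ∨ (T ∨ F)) ∨ (x0 ∧ (x0 ∨ x1))) ∧ (((F ∧ x0) ∧ T) ∧ (x0 ∧ x0)))
  →9  (¬x1 ∨ (¬F ∨ ¬(T ∧ x1))) ∧ (((¬x1 ∨ (T ∨ F)) ∨ (x0 ∧ (x0 ∨ x1))) ∧ (((F ∧ x0) ∧ T) ∧ (x0 ∧ x0)))
  →10  (¬x1 ∨ (T ∨ ¬(T ∧ x1))) ∧ (((¬x1 ∨ (T ∨ F)) ∨ (x0 ∧ (x0 ∨ x1))) ∧ (((F ∧ x0) ∧ T) ∧ (x0 ∧ x0)))
  →11  (¬x1 ∨ T) ∧ (((¬x1 ∨ (T ∨ F)) ∨ (x0 ∧ (x0 ∨ x1))) ∧ (((F ∧ x0) ∧ T) ∧ (x0 ∧ x0)))
  →12  T ∧ (((¬x1 ∨ (T ∨ F)) ∨ (x0 ∧ (x0 ∨ x1))) ∧ (((F ∧ x0) ∧ T) ∧ (x0 ∧ x0)))
  →13  ((¬x1 ∨ (T ∨ F)) ∨ (x0 ∧ (x0 ∨ x1))) ∧ (((F ∧ x0) ∧ T) ∧ (x0 ∧ x0))
  →14  ((¬x1 ∨ T) ∨ (x0 ∧ (x0 ∨ x1))) ∧ (((F ∧ x0) ∧ T) ∧ (x0 ∧ x0))
  →15  (T ∨ (x0 ∧ (x0 ∨ x1))) ∧ (((F ∧ x0) ∧ T) ∧ (x0 ∧ x0))
  →16  T ∧ (((F ∧ x0) ∧ T) ∧ (x0 ∧ x0))
  →17  ((F ∧ x0) ∧ T) ∧ (x0 ∧ x0)
  →18  (F ∧ x0) ∧ (x0 ∧ x0)
  →19  F ∧ (x0 ∧ x0)
  →20  F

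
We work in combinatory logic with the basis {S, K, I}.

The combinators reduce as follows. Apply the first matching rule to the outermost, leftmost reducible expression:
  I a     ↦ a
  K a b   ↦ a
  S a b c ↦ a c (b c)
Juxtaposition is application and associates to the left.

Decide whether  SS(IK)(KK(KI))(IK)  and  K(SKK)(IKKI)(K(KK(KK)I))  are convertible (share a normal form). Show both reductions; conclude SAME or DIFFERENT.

Answer: DIFFERENT — A ⇓ K, B ⇓ K(KI)

Working:
Term A:
  start: SS(IK)(KK(KI))(IK)
  →1  S(KK(KI))(IK(KK(KI)))(IK)
  →2  KK(KI)(IK)(IK(KK(KI))(IK))
  →3  K(IK)(IK(KK(KI))(IK))
  →4  IK
  →5  K

Term B:
  start: K(SKK)(IKKI)(K(KK(KK)I))
  →1  SKK(K(KK(KK)I))
  →2  K(K(KK(KK)I))(K(K(KK(KK)I)))
  →3  K(KK(KK)I)
  →4  K(KI)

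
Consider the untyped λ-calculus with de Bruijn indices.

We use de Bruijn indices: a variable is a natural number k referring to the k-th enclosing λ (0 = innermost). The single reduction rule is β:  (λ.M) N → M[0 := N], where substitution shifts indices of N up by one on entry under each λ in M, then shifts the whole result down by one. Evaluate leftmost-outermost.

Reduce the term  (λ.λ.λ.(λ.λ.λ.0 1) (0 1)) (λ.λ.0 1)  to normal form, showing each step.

Answer: normal form = λ.λ.λ.λ.0 1  (in 2 steps)

Derivation:
  start: (λ.λ.λ.(λ.λ.λ.0 1) (0 1)) (λ.λ.0 1)
  step 1: λ.λ.(λ.λ.λ.0 1) (0 1)
  step 2: λ.λ.λ.λ.0 1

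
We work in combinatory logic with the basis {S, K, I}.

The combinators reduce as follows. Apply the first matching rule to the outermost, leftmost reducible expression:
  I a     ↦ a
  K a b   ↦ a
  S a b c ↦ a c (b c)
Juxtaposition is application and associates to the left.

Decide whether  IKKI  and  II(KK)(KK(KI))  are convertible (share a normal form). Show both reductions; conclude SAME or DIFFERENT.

Term A:
  start: IKKI
  →1  KKI
  →2  K

Term B:
  start: II(KK)(KK(KI))
  →1  I(KK)(KK(KI))
  →2  KK(KK(KI))
  →3  K

Answer: SAME — A ⇓ K, B ⇓ K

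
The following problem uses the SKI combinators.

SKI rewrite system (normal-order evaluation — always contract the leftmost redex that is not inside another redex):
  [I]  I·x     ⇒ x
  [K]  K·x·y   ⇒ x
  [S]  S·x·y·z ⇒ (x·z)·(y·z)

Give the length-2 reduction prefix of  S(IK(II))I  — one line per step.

  start: S(IK(II))I
  step 1: S(K(II))I
  step 2: S(KI)I

Answer: after 2 steps: S(KI)I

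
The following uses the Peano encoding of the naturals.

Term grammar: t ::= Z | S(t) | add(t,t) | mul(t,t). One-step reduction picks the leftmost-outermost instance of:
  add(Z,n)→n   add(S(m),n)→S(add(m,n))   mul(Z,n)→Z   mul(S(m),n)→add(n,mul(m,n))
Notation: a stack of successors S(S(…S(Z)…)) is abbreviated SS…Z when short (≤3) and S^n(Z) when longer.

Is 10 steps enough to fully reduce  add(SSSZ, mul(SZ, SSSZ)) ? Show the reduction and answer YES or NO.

  start: add(SSSZ, mul(SZ, SSSZ))
  step 1: S(add(SSZ, mul(SZ, SSSZ)))
  step 2: S(S(add(SZ, mul(SZ, SSSZ))))
  step 3: S(S(S(add(Z, mul(SZ, SSSZ)))))
  step 4: S(S(S(mul(SZ, SSSZ))))
  step 5: S(S(S(add(SSSZ, mul(Z, SSSZ)))))
  step 6: S(S(S(S(add(SSZ, mul(Z, SSSZ))))))
  step 7: S(S(S(S(S(add(SZ, mul(Z, SSSZ)))))))
  step 8: S(S(S(S(S(S(add(Z, mul(Z, SSSZ))))))))
  step 9: S(S(S(S(S(S(mul(Z, SSSZ)))))))
  step 10: S^6(Z)

Answer: YES — reaches normal form S^6(Z) in 10 ≤ 10 steps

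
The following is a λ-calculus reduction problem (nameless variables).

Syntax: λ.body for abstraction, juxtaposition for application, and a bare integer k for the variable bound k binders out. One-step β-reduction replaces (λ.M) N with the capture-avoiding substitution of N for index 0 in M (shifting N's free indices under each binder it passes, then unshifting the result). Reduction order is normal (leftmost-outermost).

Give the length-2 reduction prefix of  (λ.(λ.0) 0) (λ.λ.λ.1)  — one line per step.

Answer: after 2 steps: λ.λ.λ.1

Working:
  start: (λ.(λ.0) 0) (λ.λ.λ.1)
  [1] (λ.0) (λ.λ.λ.1)
  [2] λ.λ.λ.1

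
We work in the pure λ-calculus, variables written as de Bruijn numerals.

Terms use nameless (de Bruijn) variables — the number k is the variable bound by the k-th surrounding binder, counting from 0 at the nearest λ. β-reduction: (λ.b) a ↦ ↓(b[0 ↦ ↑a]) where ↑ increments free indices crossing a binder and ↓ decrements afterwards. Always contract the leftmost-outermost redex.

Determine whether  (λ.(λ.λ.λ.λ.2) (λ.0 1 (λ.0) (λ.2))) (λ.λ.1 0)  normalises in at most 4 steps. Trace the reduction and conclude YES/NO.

Answer: YES — reaches normal form λ.λ.λ.2 in 2 ≤ 4 steps

Reduction:
  start: (λ.(λ.λ.λ.λ.2) (λ.0 1 (λ.0) (λ.2))) (λ.λ.1 0)
  [1] (λ.λ.λ.λ.2) (λ.0 (λ.λ.1 0) (λ.0) (λ.λ.λ.1 0))
  [2] λ.λ.λ.2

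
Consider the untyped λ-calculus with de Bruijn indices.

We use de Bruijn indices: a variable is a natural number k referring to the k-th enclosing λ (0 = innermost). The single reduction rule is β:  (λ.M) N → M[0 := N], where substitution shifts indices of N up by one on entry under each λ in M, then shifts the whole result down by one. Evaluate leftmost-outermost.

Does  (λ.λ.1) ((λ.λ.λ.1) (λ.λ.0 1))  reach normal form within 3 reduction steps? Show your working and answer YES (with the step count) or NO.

  start: (λ.λ.1) ((λ.λ.λ.1) (λ.λ.0 1))
  →1  λ.(λ.λ.λ.1) (λ.λ.0 1)
  →2  λ.λ.λ.1

Answer: YES — reaches normal form λ.λ.λ.1 in 2 ≤ 3 steps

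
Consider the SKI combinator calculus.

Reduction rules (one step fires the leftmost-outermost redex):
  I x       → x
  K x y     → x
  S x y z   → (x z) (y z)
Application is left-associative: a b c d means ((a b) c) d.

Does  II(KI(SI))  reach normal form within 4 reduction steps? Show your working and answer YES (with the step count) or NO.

Answer: YES — reaches normal form I in 3 ≤ 4 steps

Working:
  start: II(KI(SI))
  step 1: I(KI(SI))
  step 2: KI(SI)
  step 3: I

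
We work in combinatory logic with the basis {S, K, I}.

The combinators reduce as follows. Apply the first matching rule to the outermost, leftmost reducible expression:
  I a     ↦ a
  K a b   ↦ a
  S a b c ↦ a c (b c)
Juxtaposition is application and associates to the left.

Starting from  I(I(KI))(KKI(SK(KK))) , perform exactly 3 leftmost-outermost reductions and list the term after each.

Answer: after 3 steps: I

Reduction:
  start: I(I(KI))(KKI(SK(KK)))
  [1] I(KI)(KKI(SK(KK)))
  [2] KI(KKI(SK(KK)))
  [3] I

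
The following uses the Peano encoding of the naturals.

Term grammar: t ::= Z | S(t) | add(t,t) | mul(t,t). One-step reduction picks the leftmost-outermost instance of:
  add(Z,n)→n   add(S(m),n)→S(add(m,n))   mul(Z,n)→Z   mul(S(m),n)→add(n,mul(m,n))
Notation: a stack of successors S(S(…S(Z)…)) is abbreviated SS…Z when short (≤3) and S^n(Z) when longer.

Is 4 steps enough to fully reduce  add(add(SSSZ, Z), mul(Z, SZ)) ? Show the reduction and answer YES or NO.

Answer: NO — after 4 steps the term is S(S(add(add(SZ, Z), mul(Z, SZ)))), not yet normal

Reduction:
  start: add(add(SSSZ, Z), mul(Z, SZ))
  →1  add(S(add(SSZ, Z)), mul(Z, SZ))
  →2  S(add(add(SSZ, Z), mul(Z, SZ)))
  →3  S(add(S(add(SZ, Z)), mul(Z, SZ)))
  →4  S(S(add(add(SZ, Z), mul(Z, SZ))))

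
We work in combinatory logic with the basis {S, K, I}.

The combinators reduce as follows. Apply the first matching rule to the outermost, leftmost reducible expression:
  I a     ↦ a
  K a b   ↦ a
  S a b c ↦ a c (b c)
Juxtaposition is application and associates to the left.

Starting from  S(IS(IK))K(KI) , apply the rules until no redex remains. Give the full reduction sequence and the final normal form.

Answer: normal form = K(KI)  (in 5 steps)

Derivation:
  start: S(IS(IK))K(KI)
  step 1: IS(IK)(KI)(K(KI))
  step 2: S(IK)(KI)(K(KI))
  step 3: IK(K(KI))(KI(K(KI)))
  step 4: K(K(KI))(KI(K(KI)))
  step 5: K(KI)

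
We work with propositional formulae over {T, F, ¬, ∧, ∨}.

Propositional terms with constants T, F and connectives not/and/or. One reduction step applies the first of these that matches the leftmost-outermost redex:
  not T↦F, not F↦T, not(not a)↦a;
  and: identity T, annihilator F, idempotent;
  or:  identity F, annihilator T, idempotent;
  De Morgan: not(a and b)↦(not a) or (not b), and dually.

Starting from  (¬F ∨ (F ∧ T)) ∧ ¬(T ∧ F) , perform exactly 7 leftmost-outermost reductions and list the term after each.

  start: (¬F ∨ (F ∧ T)) ∧ ¬(T ∧ F)
  step 1: (T ∨ (F ∧ T)) ∧ ¬(T ∧ F)
  step 2: T ∧ ¬(T ∧ F)
  step 3: ¬(T ∧ F)
  step 4: ¬T ∨ ¬F
  step 5: F ∨ ¬F
  step 6: ¬F
  step 7: T

Answer: after 7 steps: T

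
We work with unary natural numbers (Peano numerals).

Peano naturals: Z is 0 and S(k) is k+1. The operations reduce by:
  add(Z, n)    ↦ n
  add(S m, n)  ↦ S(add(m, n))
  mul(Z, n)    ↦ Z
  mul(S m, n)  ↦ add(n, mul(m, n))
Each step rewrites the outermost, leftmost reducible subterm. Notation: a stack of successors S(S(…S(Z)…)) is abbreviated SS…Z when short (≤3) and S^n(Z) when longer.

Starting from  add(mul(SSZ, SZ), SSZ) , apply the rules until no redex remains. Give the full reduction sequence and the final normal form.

Answer: normal form = S^4(Z)  (in 10 steps)

Derivation:
  start: add(mul(SSZ, SZ), SSZ)
  [1] add(add(SZ, mul(SZ, SZ)), SSZ)
  [2] add(S(add(Z, mul(SZ, SZ))), SSZ)
  [3] S(add(add(Z, mul(SZ, SZ)), SSZ))
  [4] S(add(mul(SZ, SZ), SSZ))
  [5] S(add(add(SZ, mul(Z, SZ)), SSZ))
  [6] S(add(S(add(Z, mul(Z, SZ))), SSZ))
  [7] S(S(add(add(Z, mul(Z, SZ)), SSZ)))
  [8] S(S(add(mul(Z, SZ), SSZ)))
  [9] S(S(add(Z, SSZ)))
  [10] S^4(Z)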